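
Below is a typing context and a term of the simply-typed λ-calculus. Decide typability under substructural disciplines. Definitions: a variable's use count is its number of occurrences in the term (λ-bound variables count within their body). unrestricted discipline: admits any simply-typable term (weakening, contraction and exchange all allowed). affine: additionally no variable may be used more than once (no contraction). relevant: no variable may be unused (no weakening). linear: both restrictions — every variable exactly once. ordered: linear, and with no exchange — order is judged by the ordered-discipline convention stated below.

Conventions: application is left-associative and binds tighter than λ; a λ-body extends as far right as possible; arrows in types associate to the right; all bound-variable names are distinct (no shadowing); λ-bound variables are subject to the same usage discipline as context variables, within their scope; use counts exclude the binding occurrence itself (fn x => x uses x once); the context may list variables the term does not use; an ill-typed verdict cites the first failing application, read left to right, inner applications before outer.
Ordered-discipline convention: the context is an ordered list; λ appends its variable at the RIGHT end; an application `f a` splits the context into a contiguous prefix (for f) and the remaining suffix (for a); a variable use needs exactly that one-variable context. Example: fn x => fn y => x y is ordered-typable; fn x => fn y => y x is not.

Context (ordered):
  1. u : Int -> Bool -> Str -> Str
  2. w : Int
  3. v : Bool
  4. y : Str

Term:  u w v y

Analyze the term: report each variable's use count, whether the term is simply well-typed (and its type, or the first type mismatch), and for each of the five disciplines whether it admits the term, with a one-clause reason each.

counts: u: 1, w: 1, v: 1, y: 1
use order (left to right): u, w, v, y
typing: well-typed at Str
ordered ✓ (single-use (u, w, v, y), ordered derivation ok)
linear ✓ (each of u, w, v, y used exactly once)
affine ✓ (none of u, w, v, y used more than once)
relevant ✓ (at least one use each (u, w, v, y))
unrestricted ✓ (type-checks (Str) and nothing is barred)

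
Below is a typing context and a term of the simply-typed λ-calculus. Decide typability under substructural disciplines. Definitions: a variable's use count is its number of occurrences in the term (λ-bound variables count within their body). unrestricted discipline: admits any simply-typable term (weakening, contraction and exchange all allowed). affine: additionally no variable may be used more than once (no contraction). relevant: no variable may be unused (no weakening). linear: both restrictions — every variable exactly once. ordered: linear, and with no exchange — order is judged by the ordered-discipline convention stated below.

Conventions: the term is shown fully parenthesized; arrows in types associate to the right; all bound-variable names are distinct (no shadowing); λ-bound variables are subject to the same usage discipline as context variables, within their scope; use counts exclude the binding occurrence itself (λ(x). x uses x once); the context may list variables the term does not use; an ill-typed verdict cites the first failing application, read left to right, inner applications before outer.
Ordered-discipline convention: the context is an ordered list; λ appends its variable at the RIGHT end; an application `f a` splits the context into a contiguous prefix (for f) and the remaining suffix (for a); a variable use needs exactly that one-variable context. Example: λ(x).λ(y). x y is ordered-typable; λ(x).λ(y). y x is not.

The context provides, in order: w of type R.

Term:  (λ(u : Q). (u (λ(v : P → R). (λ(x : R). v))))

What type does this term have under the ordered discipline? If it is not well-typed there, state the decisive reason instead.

not well-typed under ordered — not simply typable
variable uses: w: 0×; u (bound): 1×; v (bound): 1×; x (bound): 0×
order of uses: u, v
typing: ill-typed: non-function type Q applied to an argument
all disciplines: ordered ✗ · linear ✗ · affine ✗ · relevant ✗ · unrestricted ✗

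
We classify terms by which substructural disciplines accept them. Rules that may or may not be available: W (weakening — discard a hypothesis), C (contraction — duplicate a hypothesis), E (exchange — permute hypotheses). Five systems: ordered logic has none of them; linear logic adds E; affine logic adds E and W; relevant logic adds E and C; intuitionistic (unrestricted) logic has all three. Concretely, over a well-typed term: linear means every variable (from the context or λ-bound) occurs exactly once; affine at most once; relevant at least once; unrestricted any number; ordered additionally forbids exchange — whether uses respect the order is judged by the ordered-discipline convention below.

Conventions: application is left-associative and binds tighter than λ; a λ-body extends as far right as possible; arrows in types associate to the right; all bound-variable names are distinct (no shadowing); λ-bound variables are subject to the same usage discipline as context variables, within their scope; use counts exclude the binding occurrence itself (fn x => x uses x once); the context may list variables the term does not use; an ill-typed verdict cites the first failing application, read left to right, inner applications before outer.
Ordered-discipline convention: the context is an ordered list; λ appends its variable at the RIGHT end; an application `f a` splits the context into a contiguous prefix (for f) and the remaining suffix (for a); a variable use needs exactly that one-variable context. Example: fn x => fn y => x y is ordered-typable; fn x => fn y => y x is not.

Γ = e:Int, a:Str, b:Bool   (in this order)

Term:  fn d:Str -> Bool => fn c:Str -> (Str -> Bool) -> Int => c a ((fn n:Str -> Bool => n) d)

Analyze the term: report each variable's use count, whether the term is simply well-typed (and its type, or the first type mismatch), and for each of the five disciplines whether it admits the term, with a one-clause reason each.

use counts: e: 0; a: 1; b: 0; d [bound]: 1; c [bound]: 1; n [bound]: 1
left-to-right use order: c, a, n, d
typing: the term checks, with type (Str -> Bool) -> (Str -> (Str -> Bool) -> Int) -> Int
ordered: ✗, needs weakening: e, b unused
linear: ✗, needs weakening: e, b unused
affine: ✓, at most one use each (e, a, b, d, c, n)
relevant: ✗, needs weakening: e, b unused
unrestricted: ✓, simply typable at (Str -> Bool) -> (Str -> (Str -> Bool) -> Int) -> Int; W, C, E all held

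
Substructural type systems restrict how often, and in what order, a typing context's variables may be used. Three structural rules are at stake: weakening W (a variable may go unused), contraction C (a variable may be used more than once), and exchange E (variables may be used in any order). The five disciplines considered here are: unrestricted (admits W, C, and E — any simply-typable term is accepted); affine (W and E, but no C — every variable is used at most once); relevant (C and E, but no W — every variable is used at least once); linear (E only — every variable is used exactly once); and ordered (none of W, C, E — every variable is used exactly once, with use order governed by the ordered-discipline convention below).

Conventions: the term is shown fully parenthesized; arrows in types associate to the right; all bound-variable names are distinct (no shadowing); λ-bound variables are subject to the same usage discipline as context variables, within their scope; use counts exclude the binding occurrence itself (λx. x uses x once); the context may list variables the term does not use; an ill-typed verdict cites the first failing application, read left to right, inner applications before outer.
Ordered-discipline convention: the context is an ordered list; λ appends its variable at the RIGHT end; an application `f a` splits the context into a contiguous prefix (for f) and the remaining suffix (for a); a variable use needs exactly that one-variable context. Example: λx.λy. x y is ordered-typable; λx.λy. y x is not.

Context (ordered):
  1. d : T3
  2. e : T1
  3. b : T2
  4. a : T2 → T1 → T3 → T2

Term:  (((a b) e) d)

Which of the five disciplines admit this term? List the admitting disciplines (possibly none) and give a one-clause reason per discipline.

admitting disciplines: linear, affine, relevant, unrestricted
usage: d: 1, e: 1, b: 1, a: 1
left-to-right use order: a, b, e, d
typing: the term checks, with type T2
ordered: ✗, use order a, b, e, d needs exchange
linear: ✓, single use per variable (d, e, b, a)
affine: ✓, no duplicate uses among d, e, b, a
relevant: ✓, every one of d, e, b, a appears
unrestricted: ✓, simply typable at T2; W, C, E all held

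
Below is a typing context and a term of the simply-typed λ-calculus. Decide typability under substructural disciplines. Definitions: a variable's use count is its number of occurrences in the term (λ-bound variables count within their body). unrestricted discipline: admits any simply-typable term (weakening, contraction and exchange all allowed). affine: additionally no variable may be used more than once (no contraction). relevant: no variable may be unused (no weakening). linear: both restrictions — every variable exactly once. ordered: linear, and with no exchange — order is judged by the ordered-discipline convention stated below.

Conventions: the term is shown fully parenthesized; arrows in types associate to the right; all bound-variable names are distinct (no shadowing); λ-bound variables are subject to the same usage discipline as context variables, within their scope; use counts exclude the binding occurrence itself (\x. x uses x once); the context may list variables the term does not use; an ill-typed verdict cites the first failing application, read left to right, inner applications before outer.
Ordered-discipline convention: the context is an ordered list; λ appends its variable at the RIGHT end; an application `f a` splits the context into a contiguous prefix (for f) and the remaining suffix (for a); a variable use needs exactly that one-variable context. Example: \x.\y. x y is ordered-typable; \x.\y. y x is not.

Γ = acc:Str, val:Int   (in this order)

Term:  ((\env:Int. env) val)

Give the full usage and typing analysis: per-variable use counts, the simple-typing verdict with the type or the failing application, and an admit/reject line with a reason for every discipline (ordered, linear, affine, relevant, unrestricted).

variable uses: acc: 0×; val: 1×; env (bound): 1×
left-to-right use order: env, val
typing: ✓ — Int
ordered: ✗ — needs weakening: acc unused
linear: ✗ — needs weakening: acc unused
affine: ✓ — no duplicate uses among acc, val, env
relevant: ✗ — needs weakening: acc unused
unrestricted: ✓ — typability at Int is all that's needed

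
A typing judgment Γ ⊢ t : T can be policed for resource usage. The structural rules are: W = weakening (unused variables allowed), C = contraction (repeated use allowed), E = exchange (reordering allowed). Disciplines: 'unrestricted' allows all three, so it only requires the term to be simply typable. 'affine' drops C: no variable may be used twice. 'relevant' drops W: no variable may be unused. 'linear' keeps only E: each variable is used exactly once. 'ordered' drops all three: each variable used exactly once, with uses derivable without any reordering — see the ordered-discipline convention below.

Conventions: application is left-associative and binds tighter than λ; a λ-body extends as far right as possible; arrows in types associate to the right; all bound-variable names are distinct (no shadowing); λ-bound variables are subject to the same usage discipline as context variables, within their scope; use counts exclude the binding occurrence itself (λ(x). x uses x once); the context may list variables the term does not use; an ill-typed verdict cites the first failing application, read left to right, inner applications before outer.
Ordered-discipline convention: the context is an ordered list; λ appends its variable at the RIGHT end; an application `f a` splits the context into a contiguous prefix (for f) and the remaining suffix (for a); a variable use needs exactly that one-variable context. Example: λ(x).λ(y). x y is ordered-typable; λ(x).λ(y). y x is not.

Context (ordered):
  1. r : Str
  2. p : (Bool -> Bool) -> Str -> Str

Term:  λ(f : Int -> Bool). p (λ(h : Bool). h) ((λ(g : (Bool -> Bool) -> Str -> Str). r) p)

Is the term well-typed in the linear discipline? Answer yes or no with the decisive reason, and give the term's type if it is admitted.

no — uses contraction: p ×2; f, g never used (weakening)
variable uses: r ×1; p ×2; f [bound] ×0; h [bound] ×1; g [bound] ×0
use order (left to right): p, h, r, p
typing: ✓ — (Int -> Bool) -> Str
summary: ordered ✗ | linear ✗ | affine ✗ | relevant ✗ | unrestricted ✓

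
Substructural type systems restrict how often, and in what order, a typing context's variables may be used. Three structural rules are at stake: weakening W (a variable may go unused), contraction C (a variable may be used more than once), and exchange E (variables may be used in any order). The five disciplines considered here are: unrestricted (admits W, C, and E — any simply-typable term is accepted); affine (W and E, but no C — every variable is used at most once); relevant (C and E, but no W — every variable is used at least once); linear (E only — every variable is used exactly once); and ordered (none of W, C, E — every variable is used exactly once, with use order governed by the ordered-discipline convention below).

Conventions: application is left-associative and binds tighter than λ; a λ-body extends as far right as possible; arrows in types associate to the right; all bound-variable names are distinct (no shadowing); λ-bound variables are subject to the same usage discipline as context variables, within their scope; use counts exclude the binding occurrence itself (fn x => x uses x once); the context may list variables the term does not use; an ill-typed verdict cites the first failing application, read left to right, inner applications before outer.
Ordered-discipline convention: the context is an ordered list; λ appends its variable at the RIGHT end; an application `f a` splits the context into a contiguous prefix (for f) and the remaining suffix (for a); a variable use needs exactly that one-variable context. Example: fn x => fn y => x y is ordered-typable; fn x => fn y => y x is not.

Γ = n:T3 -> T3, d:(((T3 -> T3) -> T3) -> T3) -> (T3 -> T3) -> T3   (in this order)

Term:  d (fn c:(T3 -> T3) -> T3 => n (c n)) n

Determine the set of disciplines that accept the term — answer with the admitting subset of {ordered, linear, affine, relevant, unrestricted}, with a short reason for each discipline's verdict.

admitting disciplines: relevant, unrestricted
use counts: n=3; d=1; c (λ-bound)=1
order of uses: d, n, c, n, n
typing: ✓ — T3
ordered ✗ (uses contraction: n ×3)
linear ✗ (uses contraction: n ×3)
affine ✗ (uses contraction: n ×3)
relevant ✓ (at least one use each (n, d, c))
unrestricted ✓ (simply typable at T3; W, C, E all held)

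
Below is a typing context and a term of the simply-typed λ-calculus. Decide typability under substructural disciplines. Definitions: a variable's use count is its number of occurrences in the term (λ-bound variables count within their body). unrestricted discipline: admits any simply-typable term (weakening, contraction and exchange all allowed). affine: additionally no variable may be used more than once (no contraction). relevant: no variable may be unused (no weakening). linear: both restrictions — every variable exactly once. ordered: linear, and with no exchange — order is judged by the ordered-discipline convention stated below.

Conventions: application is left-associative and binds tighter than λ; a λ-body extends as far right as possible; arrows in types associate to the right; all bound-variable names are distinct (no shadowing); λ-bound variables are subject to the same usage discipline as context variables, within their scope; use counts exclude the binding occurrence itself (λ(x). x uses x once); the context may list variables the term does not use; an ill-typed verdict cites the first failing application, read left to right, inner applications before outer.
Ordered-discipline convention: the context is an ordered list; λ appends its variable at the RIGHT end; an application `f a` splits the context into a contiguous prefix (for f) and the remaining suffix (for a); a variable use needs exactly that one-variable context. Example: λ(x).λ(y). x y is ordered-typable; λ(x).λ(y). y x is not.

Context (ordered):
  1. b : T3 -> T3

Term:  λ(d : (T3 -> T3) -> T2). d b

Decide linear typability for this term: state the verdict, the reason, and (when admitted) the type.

yes — b, d: one use apiece; term : ((T3 -> T3) -> T2) -> T2
variable uses: b: 1; d (bound): 1
use order (left to right): d, b
typing: well-typed — term : ((T3 -> T3) -> T2) -> T2
summary: ordered ✗ · linear ✓ · affine ✓ · relevant ✓ · unrestricted ✓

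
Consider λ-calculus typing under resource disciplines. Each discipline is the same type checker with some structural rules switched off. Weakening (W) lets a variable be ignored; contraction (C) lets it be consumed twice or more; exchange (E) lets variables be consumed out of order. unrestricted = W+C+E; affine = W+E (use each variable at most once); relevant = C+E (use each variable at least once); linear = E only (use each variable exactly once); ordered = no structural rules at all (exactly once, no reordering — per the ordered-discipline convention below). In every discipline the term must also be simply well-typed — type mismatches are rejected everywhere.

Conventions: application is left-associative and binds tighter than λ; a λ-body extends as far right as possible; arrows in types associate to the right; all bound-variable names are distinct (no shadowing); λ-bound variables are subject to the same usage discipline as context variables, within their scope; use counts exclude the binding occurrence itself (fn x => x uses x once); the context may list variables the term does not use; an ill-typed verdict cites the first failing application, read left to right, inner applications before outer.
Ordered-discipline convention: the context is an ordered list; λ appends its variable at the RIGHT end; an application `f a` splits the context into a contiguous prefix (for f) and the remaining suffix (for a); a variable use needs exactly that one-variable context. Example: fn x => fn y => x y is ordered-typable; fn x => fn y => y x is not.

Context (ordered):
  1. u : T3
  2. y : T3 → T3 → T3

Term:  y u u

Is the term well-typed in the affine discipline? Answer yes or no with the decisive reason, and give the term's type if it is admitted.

no — needs contraction — u ×2
variable uses: u: 2×, y: 1×
order of uses: y, u, u
typing: well-typed at T3
across the five disciplines: ordered ✗ · linear ✗ · affine ✗ · relevant ✓ · unrestricted ✓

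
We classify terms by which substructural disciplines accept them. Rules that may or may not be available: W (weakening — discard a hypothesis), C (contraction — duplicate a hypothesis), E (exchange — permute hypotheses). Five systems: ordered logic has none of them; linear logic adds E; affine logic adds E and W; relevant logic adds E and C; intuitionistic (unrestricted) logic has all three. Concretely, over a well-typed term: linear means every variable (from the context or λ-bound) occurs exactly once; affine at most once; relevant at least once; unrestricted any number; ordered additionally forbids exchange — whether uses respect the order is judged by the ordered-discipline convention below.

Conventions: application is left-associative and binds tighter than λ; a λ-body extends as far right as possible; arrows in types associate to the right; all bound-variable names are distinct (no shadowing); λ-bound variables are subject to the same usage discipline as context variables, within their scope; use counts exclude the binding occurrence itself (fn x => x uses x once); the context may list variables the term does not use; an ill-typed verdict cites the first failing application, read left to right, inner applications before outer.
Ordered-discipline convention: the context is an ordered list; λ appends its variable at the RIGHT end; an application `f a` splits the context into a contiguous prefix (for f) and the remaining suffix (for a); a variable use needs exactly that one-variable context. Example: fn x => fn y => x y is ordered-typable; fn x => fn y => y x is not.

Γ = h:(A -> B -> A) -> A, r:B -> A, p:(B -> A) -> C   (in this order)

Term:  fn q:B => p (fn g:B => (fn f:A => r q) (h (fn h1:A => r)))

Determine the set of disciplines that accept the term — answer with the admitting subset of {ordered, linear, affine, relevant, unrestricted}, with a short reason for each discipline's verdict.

accepted by: unrestricted
variable uses: h ×1, r ×2, p ×1, q [bound] ×1, g [bound] ×0, f [bound] ×0, h1 [bound] ×0
left-to-right use order: p, r, q, h, r
typing: ✓ — B -> C
ordered: ✗, uses contraction: r ×2; needs weakening: g, f, h1 unused
linear: ✗, uses contraction: r ×2; needs weakening: g, f, h1 unused
affine: ✗, uses contraction: r ×2
relevant: ✗, needs weakening: g, f, h1 unused
unrestricted: ✓, simply typable at B -> C; W, C, E all held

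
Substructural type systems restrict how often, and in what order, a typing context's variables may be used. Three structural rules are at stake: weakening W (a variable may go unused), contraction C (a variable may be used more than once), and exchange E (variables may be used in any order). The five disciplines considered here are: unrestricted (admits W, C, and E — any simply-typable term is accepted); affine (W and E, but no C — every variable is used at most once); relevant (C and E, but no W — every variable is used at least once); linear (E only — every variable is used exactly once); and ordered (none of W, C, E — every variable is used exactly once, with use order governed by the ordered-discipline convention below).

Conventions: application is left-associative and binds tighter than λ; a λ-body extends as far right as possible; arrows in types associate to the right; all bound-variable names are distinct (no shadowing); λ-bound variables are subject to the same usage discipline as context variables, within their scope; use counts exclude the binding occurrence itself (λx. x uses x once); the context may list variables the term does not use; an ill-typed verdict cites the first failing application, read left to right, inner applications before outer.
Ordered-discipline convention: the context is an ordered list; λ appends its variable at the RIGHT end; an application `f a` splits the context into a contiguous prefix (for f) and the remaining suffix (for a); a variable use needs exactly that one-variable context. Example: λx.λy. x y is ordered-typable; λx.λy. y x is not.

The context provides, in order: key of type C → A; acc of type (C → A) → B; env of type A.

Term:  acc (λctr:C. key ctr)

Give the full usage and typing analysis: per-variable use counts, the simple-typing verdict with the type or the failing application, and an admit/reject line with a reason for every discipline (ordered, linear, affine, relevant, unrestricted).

use counts: key ×1; acc ×1; env ×0; ctr [bound] ×1
order of uses: acc, key, ctr
typing: well-typed at B
ordered: ✗ — needs weakening: env unused
linear: ✗ — needs weakening: env unused
affine: ✓ — key, acc, env, ctr: no repeats, contraction unneeded
relevant: ✗ — needs weakening: env unused
unrestricted: ✓ — simply typable at B; W, C, E all held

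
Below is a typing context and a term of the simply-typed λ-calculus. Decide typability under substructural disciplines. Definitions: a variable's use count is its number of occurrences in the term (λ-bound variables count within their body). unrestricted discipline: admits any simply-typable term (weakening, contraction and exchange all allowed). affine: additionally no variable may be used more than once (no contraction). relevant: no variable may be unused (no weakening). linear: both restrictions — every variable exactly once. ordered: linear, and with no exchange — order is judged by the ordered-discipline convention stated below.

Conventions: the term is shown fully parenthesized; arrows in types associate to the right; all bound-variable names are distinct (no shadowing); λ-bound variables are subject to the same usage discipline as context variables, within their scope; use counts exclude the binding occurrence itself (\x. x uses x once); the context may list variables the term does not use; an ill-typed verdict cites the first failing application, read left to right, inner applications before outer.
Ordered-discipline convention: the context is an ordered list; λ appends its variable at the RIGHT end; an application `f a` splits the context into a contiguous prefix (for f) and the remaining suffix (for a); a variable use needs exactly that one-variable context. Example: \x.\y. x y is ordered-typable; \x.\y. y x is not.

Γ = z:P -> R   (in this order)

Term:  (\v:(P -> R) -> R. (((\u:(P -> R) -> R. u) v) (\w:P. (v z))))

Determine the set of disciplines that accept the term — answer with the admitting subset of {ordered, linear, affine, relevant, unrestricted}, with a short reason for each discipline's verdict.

accepted by: unrestricted
use counts: z=1; v [bound]=2; u [bound]=1; w [bound]=0
left-to-right use order: u, v, v, z
typing: the term checks, with type ((P -> R) -> R) -> R
ordered: ✗, v ×2 used more than once (contraction); w never used (weakening)
linear: ✗, v ×2 used more than once (contraction); w never used (weakening)
affine: ✗, v ×2 used more than once (contraction)
relevant: ✗, w never used (weakening)
unrestricted: ✓, typability at ((P -> R) -> R) -> R is all that's needed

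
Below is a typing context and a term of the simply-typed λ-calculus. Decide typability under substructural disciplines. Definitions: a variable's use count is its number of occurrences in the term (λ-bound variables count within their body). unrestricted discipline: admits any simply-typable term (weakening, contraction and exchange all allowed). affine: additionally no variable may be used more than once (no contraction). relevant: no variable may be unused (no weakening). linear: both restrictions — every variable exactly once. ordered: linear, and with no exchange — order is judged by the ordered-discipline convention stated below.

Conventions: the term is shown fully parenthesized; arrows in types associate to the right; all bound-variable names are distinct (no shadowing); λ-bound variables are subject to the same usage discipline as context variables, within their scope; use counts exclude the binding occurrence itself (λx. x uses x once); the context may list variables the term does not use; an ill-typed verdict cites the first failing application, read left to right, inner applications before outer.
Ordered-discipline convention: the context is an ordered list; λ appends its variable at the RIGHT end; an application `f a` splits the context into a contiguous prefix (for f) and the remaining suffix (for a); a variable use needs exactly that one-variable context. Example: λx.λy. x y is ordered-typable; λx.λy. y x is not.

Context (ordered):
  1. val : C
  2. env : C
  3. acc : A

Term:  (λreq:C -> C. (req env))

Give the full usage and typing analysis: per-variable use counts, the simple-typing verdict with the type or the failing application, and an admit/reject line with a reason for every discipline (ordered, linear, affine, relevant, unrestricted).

counts: val=0; env=1; acc=0; req (bound)=1
left-to-right use order: req, env
typing: ✓ — (C -> C) -> C
ordered: ✗ — unused: val, acc — weakening required
linear: ✗ — unused: val, acc — weakening required
affine: ✓ — at most one use each (val, env, acc, req)
relevant: ✗ — unused: val, acc — weakening required
unrestricted: ✓ — well-typed at (C -> C) -> C; no restrictions here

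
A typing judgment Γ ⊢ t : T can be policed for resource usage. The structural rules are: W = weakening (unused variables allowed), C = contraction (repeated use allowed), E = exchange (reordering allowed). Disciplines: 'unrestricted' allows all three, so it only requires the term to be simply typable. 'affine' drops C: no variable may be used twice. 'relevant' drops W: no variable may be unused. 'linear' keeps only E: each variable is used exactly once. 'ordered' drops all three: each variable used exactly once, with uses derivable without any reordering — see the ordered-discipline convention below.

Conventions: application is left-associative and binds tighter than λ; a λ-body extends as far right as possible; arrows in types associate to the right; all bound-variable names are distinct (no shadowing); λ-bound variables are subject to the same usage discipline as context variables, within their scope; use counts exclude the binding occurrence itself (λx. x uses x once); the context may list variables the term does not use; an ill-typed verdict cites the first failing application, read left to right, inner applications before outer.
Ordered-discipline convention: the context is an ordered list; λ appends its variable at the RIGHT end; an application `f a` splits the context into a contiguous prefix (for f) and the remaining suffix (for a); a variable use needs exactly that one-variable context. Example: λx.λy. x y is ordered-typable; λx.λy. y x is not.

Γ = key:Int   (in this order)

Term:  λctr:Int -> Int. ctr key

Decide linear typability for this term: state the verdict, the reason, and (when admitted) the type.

yes — exactly-once usage across key, ctr; term : (Int -> Int) -> Int
use counts: key: 1, ctr [bound]: 1
left-to-right use order: ctr, key
typing: well-typed — term : (Int -> Int) -> Int
summary: ordered ✗, linear ✓, affine ✓, relevant ✓, unrestricted ✓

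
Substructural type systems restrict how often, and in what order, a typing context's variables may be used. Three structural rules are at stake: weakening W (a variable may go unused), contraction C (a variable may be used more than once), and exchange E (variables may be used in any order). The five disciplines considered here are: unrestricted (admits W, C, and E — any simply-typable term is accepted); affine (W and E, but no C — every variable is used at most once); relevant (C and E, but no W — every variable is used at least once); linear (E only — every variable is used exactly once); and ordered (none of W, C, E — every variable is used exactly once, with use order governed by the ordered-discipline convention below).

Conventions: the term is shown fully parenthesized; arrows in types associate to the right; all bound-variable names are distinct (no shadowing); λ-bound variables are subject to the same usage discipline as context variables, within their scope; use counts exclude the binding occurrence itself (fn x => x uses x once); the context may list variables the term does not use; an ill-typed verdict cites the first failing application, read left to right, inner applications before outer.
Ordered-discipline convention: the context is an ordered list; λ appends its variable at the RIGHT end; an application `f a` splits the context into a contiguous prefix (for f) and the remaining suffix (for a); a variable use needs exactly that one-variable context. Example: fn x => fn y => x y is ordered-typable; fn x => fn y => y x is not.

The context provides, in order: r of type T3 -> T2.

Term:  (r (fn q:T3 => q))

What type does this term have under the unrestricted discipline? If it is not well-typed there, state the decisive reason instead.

not well-typed under unrestricted — not simply typable
usage: r: 1×; q (λ-bound): 1×
order of uses: r, q
typing: ill-typed: an application expects T3 but receives T3 -> T3
summary: ordered ✗ · linear ✗ · affine ✗ · relevant ✗ · unrestricted ✗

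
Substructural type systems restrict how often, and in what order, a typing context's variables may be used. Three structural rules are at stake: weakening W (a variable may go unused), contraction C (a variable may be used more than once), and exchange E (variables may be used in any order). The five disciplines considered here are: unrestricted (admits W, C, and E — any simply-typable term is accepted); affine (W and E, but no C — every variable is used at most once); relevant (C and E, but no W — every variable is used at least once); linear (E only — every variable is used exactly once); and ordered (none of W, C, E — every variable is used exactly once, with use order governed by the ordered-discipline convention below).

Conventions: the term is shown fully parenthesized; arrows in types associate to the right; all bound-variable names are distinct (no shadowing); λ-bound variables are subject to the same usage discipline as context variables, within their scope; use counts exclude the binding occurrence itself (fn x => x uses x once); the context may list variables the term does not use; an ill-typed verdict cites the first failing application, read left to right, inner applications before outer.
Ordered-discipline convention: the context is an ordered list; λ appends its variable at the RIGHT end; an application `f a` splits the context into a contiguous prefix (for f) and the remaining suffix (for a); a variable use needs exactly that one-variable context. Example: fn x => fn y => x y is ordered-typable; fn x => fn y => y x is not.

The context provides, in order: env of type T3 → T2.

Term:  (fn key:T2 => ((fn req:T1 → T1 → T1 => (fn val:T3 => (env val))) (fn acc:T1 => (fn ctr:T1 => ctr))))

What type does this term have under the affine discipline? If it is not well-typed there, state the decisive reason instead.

term : T2 → T3 → T2
use counts: env ×1; key (bound) ×0; req (bound) ×0; val (bound) ×1; acc (bound) ×0; ctr (bound) ×1
left-to-right use order: env, val, ctr
typing: ✓ — T2 → T3 → T2
per-discipline verdicts: ordered ✗ · linear ✗ · affine ✓ · relevant ✗ · unrestricted ✓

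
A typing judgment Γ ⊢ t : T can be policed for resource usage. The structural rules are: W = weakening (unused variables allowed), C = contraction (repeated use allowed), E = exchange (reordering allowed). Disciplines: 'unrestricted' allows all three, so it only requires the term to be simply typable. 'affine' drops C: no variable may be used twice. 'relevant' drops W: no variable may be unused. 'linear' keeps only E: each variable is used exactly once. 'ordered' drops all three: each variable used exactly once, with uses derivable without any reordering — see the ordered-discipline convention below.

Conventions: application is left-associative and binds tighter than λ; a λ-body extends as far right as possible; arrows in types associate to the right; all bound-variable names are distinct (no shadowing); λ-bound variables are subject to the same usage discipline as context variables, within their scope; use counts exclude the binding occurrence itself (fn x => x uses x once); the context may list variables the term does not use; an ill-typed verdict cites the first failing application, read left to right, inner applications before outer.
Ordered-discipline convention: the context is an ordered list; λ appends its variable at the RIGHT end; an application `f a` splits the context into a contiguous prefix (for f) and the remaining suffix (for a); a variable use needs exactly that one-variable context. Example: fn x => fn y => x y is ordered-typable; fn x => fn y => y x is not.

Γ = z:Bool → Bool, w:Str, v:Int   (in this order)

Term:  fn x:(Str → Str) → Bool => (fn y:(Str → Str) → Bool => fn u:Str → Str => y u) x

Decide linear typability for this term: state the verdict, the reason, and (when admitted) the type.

no — needs weakening: z, w, v unused
use counts: z: 0; w: 0; v: 0; x (λ-bound): 1; y (λ-bound): 1; u (λ-bound): 1
left-to-right use order: y, u, x
typing: ✓ — ((Str → Str) → Bool) → (Str → Str) → Bool
summary: ordered ✗ | linear ✗ | affine ✓ | relevant ✗ | unrestricted ✓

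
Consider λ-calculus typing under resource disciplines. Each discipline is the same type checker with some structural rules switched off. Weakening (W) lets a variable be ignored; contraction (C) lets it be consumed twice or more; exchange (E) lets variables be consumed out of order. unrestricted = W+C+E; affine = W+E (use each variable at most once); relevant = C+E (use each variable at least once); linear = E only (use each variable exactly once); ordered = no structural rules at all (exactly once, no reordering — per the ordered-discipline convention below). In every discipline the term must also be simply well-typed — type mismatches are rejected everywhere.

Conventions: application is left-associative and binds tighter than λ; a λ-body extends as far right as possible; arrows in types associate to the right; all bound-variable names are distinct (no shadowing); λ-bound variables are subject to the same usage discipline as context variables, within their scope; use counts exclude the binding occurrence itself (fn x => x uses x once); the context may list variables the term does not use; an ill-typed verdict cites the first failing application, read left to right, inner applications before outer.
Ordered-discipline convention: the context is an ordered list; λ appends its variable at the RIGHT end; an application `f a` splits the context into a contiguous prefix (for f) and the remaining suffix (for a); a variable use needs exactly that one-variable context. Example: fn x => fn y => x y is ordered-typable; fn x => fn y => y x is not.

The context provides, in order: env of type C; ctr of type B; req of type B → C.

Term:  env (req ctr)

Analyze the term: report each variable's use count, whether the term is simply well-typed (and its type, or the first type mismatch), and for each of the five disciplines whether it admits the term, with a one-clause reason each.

counts: env ×1, ctr ×1, req ×1
use order (left to right): env, req, ctr
typing: ill-typed: non-arrow in function slot: C
ordered: ✗, a type mismatch blocks all five
linear: ✗, the type mismatch rejects it
affine: ✗, not simply typable
relevant: ✗, fails simple typing
unrestricted: ✗, a type mismatch blocks all five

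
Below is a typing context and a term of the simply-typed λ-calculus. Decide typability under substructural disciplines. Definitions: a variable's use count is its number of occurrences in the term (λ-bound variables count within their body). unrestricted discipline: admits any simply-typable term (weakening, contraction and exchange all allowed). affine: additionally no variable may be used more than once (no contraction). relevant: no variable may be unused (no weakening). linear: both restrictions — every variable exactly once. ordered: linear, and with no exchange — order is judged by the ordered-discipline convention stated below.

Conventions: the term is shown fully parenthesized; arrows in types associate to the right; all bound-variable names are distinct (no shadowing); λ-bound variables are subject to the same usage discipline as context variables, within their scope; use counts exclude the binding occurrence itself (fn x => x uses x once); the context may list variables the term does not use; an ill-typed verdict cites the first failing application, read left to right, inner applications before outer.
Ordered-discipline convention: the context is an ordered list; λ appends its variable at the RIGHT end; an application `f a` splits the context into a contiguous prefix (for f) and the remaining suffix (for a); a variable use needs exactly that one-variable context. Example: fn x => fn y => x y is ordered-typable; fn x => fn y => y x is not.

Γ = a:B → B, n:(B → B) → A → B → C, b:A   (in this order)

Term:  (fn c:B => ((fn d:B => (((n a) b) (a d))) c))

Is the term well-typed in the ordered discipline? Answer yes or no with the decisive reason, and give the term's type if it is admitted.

no — repeated use of a ×2
usage: a: 2; n: 1; b: 1; c (bound): 1; d (bound): 1
order of uses: n, a, b, a, d, c
typing: the term checks, with type B → C
summary: ordered ✗ | linear ✗ | affine ✗ | relevant ✓ | unrestricted ✓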